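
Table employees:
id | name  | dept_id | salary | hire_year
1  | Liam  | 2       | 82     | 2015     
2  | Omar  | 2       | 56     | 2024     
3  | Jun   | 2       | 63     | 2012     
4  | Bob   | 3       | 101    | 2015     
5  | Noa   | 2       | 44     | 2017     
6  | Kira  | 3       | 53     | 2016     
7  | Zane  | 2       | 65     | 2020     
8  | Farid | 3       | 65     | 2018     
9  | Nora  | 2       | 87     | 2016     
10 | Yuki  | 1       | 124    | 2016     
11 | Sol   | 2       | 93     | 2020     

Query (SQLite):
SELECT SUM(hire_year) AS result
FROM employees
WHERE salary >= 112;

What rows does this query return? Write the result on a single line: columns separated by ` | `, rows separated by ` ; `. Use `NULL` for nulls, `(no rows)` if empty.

Rows where salary >= 112 → hire_year values: [2016].
SUM of non-NULL values = 2016.

2016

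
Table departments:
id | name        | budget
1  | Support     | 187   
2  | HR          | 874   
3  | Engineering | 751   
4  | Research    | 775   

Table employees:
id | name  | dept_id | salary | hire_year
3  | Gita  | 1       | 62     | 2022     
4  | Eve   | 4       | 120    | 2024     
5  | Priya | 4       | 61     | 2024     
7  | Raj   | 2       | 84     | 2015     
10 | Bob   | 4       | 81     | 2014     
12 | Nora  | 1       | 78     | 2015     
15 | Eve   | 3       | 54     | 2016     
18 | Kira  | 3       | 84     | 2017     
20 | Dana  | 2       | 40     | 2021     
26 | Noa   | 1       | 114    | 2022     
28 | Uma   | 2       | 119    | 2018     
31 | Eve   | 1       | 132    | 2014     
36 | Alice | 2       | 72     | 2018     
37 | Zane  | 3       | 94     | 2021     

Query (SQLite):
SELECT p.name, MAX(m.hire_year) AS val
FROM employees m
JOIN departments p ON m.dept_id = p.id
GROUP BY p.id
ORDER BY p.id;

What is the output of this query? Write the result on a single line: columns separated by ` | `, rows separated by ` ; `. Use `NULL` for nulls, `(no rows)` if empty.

Support | 2022 ; HR | 2021 ; Engineering | 2021 ; Research | 2024

Join each employees row to its departments via dept_id.
Group joined rows by departments.id; compute MAX(m.hire_year) per group.
  1: ids {3, 12, 26, 31} → MAX(m.hire_year)=2022
  2: ids {7, 20, 28, 36} → MAX(m.hire_year)=2021
  3: ids {15, 18, 37} → MAX(m.hire_year)=2021
  4: ids {4, 5, 10} → MAX(m.hire_year)=2024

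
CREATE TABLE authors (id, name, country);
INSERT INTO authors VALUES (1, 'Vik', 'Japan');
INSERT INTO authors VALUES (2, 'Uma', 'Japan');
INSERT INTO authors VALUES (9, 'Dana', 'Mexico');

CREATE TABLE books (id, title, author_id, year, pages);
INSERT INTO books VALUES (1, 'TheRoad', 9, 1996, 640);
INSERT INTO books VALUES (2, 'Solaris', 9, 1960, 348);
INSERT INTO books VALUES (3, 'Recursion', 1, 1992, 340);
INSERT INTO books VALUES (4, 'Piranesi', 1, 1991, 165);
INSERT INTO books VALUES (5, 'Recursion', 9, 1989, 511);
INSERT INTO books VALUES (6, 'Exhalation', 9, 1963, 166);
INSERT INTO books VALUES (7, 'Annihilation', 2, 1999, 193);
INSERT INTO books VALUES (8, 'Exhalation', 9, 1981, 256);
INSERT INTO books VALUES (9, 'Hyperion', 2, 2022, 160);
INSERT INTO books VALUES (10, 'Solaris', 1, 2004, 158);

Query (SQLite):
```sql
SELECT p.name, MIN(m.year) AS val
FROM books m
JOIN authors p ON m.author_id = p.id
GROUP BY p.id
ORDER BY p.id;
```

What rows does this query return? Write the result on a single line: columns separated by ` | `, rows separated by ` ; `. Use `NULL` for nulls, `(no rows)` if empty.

Join each books row to its authors via author_id.
Group joined rows by authors.id; compute MIN(m.year) per group.
  1: ids {3, 4, 10} → MIN(m.year)=1991
  2: ids {7, 9} → MIN(m.year)=1999
  9: ids {1, 2, 5, 6, 8} → MIN(m.year)=1960

Vik | 1991 ; Uma | 1999 ; Dana | 1960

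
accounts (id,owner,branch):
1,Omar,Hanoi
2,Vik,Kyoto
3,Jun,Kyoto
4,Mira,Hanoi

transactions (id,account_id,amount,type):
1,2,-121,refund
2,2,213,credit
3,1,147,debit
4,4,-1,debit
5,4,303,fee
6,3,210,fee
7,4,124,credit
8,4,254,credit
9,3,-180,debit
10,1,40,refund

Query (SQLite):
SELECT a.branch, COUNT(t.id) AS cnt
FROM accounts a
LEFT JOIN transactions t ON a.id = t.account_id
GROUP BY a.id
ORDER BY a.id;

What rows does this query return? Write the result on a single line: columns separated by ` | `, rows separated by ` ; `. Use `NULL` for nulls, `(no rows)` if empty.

LEFT JOIN keeps every accounts row; unmatched ones get NULL for transactions columns.
Group by accounts.id and compute COUNT(t.id). COUNT(col) of an all-NULL group is 0.
  1: ids {3, 10} → COUNT(t.id)=2
  2: ids {1, 2} → COUNT(t.id)=2
  3: ids {6, 9} → COUNT(t.id)=2
  4: ids {4, 5, 7, 8} → COUNT(t.id)=4

Hanoi | 2 ; Kyoto | 2 ; Kyoto | 2 ; Hanoi | 4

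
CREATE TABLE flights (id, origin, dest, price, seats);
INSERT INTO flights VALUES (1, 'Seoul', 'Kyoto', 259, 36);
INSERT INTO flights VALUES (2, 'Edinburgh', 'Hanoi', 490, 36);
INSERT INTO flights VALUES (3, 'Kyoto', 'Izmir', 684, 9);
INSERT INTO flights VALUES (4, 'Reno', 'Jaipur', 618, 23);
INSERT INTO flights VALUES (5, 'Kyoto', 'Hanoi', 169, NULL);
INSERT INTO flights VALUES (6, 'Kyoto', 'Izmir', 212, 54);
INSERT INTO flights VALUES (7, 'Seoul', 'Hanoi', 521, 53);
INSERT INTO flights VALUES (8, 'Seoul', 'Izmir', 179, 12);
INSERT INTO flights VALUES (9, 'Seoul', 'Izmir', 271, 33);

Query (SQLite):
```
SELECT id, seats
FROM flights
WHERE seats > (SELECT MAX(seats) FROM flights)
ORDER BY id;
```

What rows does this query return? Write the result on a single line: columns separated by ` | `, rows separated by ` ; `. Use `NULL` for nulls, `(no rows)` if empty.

Scalar subquery: MAX(seats) over all flights rows = 54.
Keep rows where seats > that value.

(no rows)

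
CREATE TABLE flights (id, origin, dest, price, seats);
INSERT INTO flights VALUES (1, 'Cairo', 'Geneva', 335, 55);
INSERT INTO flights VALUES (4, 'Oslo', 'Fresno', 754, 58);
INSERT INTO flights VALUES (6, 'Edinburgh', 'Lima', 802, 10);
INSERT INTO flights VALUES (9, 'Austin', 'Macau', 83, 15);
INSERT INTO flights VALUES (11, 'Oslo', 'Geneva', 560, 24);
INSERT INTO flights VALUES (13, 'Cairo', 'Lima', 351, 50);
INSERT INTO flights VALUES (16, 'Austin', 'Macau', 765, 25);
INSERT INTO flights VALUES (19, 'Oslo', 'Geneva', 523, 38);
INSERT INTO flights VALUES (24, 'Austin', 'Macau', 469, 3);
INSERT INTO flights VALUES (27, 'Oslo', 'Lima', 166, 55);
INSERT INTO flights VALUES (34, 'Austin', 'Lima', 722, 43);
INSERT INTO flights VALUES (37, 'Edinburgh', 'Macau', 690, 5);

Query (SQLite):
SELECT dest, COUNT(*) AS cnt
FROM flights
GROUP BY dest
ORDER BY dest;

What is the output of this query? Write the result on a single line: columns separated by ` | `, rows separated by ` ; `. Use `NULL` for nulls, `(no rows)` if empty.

Fresno | 1 ; Geneva | 3 ; Lima | 4 ; Macau | 4

Partition flights by dest; compute COUNT(*) within each group.
  Fresno: ids {4} → COUNT(*)=1
  Geneva: ids {1, 11, 19} → COUNT(*)=3
  Lima: ids {6, 13, 27, 34} → COUNT(*)=4
  Macau: ids {9, 16, 24, 37} → COUNT(*)=4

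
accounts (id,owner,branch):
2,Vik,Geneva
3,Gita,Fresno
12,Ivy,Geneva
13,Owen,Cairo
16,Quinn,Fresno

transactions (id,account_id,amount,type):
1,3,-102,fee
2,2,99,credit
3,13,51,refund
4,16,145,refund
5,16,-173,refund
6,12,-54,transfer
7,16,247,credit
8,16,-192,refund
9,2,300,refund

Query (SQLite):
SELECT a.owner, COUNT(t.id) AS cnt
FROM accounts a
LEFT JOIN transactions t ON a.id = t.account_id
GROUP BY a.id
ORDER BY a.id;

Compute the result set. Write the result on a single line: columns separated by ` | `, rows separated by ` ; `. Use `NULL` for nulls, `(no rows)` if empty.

LEFT JOIN keeps every accounts row; unmatched ones get NULL for transactions columns.
Group by accounts.id and compute COUNT(t.id). COUNT(col) of an all-NULL group is 0.
  2: ids {2, 9} → COUNT(t.id)=2
  3: ids {1} → COUNT(t.id)=1
  12: ids {6} → COUNT(t.id)=1
  13: ids {3} → COUNT(t.id)=1
  16: ids {4, 5, 7, 8} → COUNT(t.id)=4

Vik | 2 ; Gita | 1 ; Ivy | 1 ; Owen | 1 ; Quinn | 4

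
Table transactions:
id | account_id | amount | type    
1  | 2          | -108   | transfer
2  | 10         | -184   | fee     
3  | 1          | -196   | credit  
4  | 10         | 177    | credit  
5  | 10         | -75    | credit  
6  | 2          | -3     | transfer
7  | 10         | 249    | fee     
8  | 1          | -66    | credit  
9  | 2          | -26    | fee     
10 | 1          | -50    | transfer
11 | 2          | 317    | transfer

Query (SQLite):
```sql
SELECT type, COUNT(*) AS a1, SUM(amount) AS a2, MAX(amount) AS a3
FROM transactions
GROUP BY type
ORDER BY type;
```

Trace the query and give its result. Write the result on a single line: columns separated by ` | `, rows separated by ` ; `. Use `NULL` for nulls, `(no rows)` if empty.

credit | 4 | -160 | 177 ; fee | 3 | 39 | 249 ; transfer | 4 | 156 | 317

Group transactions by type.
Per group compute: COUNT(*), SUM(amount), MAX(amount).
  credit: ids {3, 4, 5, 8} → COUNT(*)=4, SUM(amount)=-160, MAX(amount)=177
  fee: ids {2, 7, 9} → COUNT(*)=3, SUM(amount)=39, MAX(amount)=249
  transfer: ids {1, 6, 10, 11} → COUNT(*)=4, SUM(amount)=156, MAX(amount)=317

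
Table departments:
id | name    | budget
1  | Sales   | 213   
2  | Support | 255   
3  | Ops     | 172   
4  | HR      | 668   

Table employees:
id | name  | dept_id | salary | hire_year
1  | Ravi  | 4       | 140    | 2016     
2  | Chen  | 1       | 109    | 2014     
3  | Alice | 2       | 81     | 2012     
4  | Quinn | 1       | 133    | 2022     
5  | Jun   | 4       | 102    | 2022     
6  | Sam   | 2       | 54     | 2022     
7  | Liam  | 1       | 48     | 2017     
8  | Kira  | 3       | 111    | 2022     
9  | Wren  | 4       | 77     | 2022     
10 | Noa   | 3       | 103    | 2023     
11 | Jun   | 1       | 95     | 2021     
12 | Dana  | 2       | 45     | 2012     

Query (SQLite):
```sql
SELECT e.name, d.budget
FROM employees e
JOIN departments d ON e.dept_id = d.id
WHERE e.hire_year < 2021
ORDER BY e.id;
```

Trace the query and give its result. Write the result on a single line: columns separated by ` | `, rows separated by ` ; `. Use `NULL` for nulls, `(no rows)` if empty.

Ravi | 668 ; Chen | 213 ; Alice | 255 ; Liam | 213 ; Dana | 255

Each employees row matches the departments row where dept_id = departments.id.
Then keep rows with e.hire_year < 2021.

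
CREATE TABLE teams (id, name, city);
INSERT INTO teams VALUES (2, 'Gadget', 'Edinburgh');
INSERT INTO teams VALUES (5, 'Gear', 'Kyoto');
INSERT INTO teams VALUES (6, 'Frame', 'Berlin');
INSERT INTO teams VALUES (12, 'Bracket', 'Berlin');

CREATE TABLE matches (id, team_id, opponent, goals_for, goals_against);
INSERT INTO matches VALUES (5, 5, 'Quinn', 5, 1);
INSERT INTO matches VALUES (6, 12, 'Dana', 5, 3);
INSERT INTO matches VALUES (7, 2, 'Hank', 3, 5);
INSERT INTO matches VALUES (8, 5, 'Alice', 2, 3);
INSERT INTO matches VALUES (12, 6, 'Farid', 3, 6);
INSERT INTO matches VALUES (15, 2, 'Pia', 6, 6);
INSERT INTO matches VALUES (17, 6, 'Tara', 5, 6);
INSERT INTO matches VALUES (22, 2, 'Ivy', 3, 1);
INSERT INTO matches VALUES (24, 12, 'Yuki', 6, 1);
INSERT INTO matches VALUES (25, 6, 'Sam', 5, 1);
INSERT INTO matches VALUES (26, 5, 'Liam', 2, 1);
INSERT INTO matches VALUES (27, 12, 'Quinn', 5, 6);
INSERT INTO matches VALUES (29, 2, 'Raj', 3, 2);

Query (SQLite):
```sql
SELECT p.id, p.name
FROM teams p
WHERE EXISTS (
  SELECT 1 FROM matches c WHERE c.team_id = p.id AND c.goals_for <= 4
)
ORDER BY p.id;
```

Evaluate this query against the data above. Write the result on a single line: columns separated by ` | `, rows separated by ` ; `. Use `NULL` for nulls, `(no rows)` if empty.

For each teams row, check whether any matches with matching team_id has goals_for <= 4.
Keep rows where that is true.

2 | Gadget ; 5 | Gear ; 6 | Frame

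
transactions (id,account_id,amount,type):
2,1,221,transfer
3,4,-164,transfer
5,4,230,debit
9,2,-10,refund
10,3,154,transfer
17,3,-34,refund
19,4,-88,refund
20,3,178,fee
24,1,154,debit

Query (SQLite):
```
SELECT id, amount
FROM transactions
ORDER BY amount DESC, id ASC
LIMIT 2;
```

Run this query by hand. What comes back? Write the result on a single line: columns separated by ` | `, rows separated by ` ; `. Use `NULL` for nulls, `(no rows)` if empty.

5 | 230 ; 2 | 221

Sort by amount desc, tiebreak id asc: (230, id=5), (221, id=2), (178, id=20), (154, id=10), (154, id=24) …. Take first 2.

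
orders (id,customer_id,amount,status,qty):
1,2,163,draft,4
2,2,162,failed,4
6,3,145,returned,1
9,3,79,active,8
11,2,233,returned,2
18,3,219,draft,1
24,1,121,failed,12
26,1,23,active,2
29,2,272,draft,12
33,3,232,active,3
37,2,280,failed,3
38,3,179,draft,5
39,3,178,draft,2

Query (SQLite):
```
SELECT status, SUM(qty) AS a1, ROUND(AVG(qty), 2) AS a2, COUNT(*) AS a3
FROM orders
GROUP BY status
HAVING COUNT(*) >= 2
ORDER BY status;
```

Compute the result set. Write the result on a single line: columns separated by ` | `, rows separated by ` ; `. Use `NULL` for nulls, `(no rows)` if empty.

Group orders by status.
Per group compute: SUM(qty), ROUND(AVG(qty), 2), COUNT(*).
HAVING: drop groups with fewer than 2 rows.
  active: ids {9, 26, 33} → SUM(qty)=13, ROUND(AVG(qty), 2)=4.33, COUNT(*)=3
  draft: ids {1, 18, 29, 38, 39} → SUM(qty)=24, ROUND(AVG(qty), 2)=4.8, COUNT(*)=5
  failed: ids {2, 24, 37} → SUM(qty)=19, ROUND(AVG(qty), 2)=6.33, COUNT(*)=3
  returned: ids {6, 11} → SUM(qty)=3, ROUND(AVG(qty), 2)=1.5, COUNT(*)=2

active | 13 | 4.33 | 3 ; draft | 24 | 4.8 | 5 ; failed | 19 | 6.33 | 3 ; returned | 3 | 1.5 | 2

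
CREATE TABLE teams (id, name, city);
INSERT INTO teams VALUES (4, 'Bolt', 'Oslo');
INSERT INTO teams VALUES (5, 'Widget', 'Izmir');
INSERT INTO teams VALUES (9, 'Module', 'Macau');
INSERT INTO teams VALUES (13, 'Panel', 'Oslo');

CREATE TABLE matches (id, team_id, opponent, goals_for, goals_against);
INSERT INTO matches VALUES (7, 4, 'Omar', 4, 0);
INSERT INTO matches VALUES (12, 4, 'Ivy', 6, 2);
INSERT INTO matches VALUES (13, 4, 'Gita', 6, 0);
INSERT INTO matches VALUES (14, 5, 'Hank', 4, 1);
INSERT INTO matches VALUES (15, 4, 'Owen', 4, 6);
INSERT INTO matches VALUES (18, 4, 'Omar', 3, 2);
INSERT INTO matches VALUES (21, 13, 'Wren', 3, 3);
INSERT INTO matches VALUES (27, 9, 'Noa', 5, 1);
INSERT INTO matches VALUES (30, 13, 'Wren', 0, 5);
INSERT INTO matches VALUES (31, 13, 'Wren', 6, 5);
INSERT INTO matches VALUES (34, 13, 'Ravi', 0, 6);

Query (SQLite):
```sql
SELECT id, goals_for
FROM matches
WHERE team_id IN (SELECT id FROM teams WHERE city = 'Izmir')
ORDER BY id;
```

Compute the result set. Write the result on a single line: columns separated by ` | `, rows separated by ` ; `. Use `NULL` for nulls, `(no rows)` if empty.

14 | 4

Inner query: teams.id where city = 'Izmir'.
Outer: keep matches rows whose team_id is in that set.
Inner query → {5}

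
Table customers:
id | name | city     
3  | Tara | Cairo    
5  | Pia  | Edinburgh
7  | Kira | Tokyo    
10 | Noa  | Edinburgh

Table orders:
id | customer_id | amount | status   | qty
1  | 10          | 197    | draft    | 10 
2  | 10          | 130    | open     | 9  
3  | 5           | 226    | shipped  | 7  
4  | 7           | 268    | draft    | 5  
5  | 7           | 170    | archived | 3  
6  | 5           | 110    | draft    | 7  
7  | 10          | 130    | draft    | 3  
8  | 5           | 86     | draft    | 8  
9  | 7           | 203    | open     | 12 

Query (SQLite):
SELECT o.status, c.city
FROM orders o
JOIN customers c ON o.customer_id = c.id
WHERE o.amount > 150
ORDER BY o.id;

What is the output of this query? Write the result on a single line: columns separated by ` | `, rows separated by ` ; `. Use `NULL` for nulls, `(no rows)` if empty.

draft | Edinburgh ; shipped | Edinburgh ; draft | Tokyo ; archived | Tokyo ; open | Tokyo

Each orders row matches the customers row where customer_id = customers.id.
Then keep rows with o.amount > 150.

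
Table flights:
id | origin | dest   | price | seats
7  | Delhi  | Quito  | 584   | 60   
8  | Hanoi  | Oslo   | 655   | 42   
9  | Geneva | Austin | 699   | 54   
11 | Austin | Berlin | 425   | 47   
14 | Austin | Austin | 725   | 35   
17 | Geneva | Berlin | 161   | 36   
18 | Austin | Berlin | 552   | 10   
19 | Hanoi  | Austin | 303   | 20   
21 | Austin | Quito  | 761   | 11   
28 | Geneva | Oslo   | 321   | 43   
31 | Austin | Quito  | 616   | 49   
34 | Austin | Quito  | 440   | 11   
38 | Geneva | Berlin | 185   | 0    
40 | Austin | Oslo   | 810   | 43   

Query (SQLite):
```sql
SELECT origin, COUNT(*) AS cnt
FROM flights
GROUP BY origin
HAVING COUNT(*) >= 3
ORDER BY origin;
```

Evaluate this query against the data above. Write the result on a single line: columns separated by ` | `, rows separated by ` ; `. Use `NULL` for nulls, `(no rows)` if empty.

Austin | 7 ; Geneva | 4

Partition flights by origin; compute COUNT(*) within each group.
HAVING: keep groups with count ≥ 3.
  Austin: ids {11, 14, 18, 21, 31, 34, 40} → COUNT(*)=7
  Delhi: ids {7} → COUNT(*)=1
  Geneva: ids {9, 17, 28, 38} → COUNT(*)=4
  Hanoi: ids {8, 19} → COUNT(*)=2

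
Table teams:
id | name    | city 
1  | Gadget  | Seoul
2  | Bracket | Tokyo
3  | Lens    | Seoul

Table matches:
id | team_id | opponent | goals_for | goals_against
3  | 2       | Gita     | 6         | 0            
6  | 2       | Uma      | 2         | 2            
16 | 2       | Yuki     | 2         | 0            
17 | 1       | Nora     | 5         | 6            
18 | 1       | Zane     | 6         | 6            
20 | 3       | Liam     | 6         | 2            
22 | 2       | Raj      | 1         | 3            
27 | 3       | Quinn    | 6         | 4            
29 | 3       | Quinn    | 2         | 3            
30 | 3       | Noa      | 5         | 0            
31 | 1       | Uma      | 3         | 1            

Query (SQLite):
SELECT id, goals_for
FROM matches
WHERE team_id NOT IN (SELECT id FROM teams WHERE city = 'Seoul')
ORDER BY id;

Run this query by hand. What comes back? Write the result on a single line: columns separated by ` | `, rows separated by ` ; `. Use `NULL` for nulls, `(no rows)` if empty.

Inner query: teams.id where city = 'Seoul'.
Outer: keep matches rows whose team_id is not in that set.
Inner query → {1, 3}

3 | 6 ; 6 | 2 ; 16 | 2 ; 22 | 1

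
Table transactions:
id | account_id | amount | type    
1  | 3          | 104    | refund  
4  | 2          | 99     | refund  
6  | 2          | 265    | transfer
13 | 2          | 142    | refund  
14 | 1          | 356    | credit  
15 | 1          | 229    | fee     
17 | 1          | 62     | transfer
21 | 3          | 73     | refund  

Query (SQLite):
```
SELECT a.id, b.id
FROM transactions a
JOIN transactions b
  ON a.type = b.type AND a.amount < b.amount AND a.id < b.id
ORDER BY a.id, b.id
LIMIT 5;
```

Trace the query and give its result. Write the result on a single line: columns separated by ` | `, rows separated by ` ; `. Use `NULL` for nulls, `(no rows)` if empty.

Pairs (a,b) with same type, a.amount < b.amount, a.id < b.id.
type groups: credit:{14} fee:{15} refund:{1,4,13,21} transfer:{6,17}
Ordered by (a.id, b.id); first 5.

1 | 13 ; 4 | 13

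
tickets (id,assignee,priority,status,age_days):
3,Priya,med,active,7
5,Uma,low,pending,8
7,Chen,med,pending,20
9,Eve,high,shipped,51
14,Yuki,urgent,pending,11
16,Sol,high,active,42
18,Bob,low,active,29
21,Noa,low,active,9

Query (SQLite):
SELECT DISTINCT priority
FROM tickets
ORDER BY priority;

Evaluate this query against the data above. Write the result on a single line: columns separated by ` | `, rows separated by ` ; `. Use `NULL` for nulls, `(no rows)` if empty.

Collect distinct priority values from tickets.

high ; low ; med ; urgent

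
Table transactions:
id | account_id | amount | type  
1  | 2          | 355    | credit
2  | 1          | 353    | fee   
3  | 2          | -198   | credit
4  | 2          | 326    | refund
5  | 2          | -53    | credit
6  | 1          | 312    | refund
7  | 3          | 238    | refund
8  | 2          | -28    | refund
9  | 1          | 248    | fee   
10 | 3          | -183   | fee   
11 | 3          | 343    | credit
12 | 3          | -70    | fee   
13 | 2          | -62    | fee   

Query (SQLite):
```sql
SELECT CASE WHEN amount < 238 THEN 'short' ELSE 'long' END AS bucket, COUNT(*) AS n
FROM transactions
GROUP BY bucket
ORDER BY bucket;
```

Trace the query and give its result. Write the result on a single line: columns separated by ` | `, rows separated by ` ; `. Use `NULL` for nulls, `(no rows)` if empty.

Bucket rows by amount < 238 → 'short' else 'long'; count each bucket.

long | 7 ; short | 6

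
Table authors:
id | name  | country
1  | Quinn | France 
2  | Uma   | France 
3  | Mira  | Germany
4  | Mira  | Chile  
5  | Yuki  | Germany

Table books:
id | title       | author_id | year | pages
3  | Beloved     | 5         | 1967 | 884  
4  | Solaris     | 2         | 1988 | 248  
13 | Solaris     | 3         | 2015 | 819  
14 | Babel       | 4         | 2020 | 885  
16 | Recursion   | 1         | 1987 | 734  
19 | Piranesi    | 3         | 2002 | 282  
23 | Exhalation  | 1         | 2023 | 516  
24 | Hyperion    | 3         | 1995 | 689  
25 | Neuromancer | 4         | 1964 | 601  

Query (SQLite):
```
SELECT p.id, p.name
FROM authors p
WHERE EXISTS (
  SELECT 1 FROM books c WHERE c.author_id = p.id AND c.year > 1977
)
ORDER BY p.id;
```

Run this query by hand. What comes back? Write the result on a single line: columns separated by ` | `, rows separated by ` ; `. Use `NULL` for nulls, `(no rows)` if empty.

1 | Quinn ; 2 | Uma ; 3 | Mira ; 4 | Mira

For each authors row, check whether any books with matching author_id has year > 1977.
Keep rows where that is true.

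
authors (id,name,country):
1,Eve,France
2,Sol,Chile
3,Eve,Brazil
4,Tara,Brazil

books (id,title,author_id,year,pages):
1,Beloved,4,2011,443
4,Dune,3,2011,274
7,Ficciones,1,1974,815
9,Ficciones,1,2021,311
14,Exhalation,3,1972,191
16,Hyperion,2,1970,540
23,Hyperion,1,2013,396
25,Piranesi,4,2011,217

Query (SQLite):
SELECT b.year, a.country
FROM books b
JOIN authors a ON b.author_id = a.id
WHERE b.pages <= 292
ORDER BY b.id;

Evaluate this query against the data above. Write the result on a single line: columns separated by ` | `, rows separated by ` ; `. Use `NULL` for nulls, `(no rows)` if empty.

2011 | Brazil ; 1972 | Brazil ; 2011 | Brazil

Each books row matches the authors row where author_id = authors.id.
Then keep rows with b.pages <= 292.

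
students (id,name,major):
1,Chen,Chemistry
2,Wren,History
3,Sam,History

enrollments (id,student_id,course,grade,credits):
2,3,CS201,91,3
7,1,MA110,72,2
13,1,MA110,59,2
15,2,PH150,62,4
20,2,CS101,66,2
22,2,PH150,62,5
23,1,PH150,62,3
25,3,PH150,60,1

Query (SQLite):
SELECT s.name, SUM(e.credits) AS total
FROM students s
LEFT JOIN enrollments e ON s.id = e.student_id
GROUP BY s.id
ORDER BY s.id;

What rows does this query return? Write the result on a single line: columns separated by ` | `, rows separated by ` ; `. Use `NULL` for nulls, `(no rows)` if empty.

Chen | 7 ; Wren | 11 ; Sam | 4

LEFT JOIN keeps every students row; unmatched ones get NULL for enrollments columns.
Group by students.id and compute SUM(e.credits). SUM over an all-NULL group is NULL.
  1: ids {7, 13, 23} → SUM(e.credits)=7
  2: ids {15, 20, 22} → SUM(e.credits)=11
  3: ids {2, 25} → SUM(e.credits)=4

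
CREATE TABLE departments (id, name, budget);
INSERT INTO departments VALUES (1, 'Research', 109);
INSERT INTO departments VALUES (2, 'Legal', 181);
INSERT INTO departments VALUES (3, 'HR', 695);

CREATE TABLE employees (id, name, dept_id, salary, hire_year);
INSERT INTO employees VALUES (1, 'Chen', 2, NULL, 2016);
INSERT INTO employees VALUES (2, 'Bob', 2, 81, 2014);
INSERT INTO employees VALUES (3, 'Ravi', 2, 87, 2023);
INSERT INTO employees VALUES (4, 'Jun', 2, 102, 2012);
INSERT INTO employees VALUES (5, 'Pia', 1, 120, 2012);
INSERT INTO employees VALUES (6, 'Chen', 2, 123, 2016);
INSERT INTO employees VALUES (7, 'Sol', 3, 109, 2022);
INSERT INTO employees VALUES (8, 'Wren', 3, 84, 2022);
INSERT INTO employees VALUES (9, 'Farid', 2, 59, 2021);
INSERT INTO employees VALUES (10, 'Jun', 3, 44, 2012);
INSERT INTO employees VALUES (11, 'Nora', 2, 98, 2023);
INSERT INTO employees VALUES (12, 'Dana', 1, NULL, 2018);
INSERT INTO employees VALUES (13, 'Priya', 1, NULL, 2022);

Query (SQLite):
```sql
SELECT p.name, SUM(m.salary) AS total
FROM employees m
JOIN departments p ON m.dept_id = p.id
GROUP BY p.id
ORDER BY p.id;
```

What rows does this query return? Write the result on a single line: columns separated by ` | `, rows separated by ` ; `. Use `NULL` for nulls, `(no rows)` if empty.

Join each employees row to its departments via dept_id.
Group joined rows by departments.id; compute SUM(m.salary) per group.
  1: ids {5, 12, 13} → SUM(m.salary)=120
  2: ids {1, 2, 3, 4, 6, 9, 11} → SUM(m.salary)=550
  3: ids {7, 8, 10} → SUM(m.salary)=237

Research | 120 ; Legal | 550 ; HR | 237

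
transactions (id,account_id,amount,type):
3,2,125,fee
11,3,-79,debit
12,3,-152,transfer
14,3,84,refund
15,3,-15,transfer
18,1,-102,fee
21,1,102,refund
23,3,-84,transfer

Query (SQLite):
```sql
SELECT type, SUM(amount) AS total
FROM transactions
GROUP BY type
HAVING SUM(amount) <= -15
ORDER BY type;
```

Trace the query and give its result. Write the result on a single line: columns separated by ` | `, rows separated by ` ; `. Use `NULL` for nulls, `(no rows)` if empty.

debit | -79 ; transfer | -251

Partition transactions by type; compute SUM(amount) within each group.
HAVING: keep groups where SUM(amount) <= -15.
  debit: ids {11} → SUM(amount)=-79
  fee: ids {3, 18} → SUM(amount)=23
  refund: ids {14, 21} → SUM(amount)=186
  transfer: ids {12, 15, 23} → SUM(amount)=-251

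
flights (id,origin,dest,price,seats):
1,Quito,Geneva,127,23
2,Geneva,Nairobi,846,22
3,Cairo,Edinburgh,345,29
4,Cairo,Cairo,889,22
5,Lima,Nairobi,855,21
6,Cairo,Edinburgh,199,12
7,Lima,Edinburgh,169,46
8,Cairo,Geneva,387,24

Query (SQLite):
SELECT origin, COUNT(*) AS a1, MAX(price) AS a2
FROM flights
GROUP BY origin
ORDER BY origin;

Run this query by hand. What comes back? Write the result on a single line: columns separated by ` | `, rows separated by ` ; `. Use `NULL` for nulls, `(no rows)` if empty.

Group flights by origin.
Per group compute: COUNT(*), MAX(price).
  Cairo: ids {3, 4, 6, 8} → COUNT(*)=4, MAX(price)=889
  Geneva: ids {2} → COUNT(*)=1, MAX(price)=846
  Lima: ids {5, 7} → COUNT(*)=2, MAX(price)=855
  Quito: ids {1} → COUNT(*)=1, MAX(price)=127

Cairo | 4 | 889 ; Geneva | 1 | 846 ; Lima | 2 | 855 ; Quito | 1 | 127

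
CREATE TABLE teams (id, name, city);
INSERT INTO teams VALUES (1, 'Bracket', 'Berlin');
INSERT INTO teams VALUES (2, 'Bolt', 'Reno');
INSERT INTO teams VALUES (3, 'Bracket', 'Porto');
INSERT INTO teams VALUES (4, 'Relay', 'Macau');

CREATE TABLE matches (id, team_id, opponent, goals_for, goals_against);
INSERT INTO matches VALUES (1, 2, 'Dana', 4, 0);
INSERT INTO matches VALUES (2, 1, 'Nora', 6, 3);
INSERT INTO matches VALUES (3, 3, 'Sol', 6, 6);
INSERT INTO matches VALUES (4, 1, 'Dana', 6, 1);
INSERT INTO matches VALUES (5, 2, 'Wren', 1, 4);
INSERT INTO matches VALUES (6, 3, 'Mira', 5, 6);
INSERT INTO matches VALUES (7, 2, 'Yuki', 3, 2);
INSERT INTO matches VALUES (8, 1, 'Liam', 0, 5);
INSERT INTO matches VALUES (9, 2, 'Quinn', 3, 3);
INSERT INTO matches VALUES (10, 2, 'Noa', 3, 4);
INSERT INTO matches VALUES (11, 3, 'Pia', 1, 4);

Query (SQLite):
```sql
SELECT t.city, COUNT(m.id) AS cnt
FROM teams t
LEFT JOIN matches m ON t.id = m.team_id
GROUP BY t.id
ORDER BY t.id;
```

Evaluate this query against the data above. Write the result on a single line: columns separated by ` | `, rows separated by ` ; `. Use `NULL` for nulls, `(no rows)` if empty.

LEFT JOIN keeps every teams row; unmatched ones get NULL for matches columns.
Group by teams.id and compute COUNT(m.id). COUNT(col) of an all-NULL group is 0.
  1: ids {2, 4, 8} → COUNT(m.id)=3
  2: ids {1, 5, 7, 9, 10} → COUNT(m.id)=5
  3: ids {3, 6, 11} → COUNT(m.id)=3
  4: ids {—} → COUNT(m.id)=0

Berlin | 3 ; Reno | 5 ; Porto | 3 ; Macau | 0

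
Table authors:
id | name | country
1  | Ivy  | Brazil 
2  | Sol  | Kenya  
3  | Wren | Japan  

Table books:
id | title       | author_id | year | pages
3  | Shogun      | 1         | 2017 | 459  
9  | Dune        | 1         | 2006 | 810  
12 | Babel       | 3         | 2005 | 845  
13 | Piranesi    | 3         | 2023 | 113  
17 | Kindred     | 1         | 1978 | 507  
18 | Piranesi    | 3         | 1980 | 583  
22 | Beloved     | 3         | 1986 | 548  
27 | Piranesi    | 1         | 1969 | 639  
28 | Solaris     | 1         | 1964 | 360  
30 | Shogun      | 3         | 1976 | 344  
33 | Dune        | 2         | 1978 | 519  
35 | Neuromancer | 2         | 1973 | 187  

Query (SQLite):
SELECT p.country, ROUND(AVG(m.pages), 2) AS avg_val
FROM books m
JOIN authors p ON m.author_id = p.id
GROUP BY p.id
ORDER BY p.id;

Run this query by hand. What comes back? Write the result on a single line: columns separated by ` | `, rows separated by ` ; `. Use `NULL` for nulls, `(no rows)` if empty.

Brazil | 555 ; Kenya | 353 ; Japan | 486.6

Join each books row to its authors via author_id.
Group joined rows by authors.id; compute ROUND(AVG(m.pages), 2) per group.
  1: ids {3, 9, 17, 27, 28} → ROUND(AVG(m.pages), 2)=555
  2: ids {33, 35} → ROUND(AVG(m.pages), 2)=353
  3: ids {12, 13, 18, 22, 30} → ROUND(AVG(m.pages), 2)=486.6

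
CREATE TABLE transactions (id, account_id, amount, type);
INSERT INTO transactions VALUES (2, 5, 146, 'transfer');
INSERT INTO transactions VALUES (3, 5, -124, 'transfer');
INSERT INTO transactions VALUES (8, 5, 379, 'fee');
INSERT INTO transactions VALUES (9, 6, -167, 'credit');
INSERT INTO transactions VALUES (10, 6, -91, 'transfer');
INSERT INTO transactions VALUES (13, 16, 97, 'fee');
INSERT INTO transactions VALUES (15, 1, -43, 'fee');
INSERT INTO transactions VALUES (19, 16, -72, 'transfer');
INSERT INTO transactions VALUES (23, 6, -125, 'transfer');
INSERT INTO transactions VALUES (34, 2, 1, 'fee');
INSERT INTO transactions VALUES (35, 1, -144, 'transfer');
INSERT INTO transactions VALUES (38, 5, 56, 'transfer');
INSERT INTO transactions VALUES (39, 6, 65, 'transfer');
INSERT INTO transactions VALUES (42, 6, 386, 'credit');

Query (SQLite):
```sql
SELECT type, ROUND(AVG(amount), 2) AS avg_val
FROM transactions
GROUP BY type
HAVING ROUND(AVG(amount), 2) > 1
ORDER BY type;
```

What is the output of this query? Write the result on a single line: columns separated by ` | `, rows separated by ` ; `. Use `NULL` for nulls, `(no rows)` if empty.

Partition transactions by type; compute ROUND(AVG(amount), 2) within each group.
HAVING: keep groups where ROUND(AVG(amount), 2) > 1.
  credit: ids {9, 42} → ROUND(AVG(amount), 2)=109.5
  fee: ids {8, 13, 15, 34} → ROUND(AVG(amount), 2)=108.5
  transfer: ids {2, 3, 10, 19, 23, 35, 38, 39} → ROUND(AVG(amount), 2)=-36.13

credit | 109.5 ; fee | 108.5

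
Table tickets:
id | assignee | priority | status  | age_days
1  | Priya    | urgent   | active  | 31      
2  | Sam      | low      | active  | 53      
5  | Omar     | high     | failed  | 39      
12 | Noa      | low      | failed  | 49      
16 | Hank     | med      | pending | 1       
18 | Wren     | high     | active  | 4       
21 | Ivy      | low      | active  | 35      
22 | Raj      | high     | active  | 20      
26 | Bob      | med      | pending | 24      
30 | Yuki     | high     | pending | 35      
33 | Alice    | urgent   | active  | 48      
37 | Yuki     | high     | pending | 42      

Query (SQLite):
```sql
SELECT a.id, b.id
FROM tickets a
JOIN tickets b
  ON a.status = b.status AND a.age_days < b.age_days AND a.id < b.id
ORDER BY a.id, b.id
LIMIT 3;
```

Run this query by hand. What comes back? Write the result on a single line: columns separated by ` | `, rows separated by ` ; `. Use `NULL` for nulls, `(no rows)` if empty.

Pairs (a,b) with same status, a.age_days < b.age_days, a.id < b.id.
status groups: active:{1,2,18,21,22,33} failed:{5,12} pending:{16,26,30,37}
Ordered by (a.id, b.id); first 3.

1 | 2 ; 1 | 21 ; 1 | 33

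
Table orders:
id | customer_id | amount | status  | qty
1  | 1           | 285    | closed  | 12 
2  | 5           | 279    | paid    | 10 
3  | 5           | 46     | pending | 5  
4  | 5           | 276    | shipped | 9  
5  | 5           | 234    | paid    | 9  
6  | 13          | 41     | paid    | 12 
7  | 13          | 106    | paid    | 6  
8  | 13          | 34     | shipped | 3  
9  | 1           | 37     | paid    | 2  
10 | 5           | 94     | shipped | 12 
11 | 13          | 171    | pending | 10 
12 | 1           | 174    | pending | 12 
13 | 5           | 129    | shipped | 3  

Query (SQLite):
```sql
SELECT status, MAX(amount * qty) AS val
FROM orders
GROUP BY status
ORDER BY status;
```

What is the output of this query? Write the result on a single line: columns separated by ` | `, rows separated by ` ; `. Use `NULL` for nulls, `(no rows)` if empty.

closed | 3420 ; paid | 2790 ; pending | 2088 ; shipped | 2484

For each row compute amount * qty.
Group by status; take MAX of the expression per group.
  closed: ids {1} → MAX(amount * qty)=3420
  paid: ids {2, 5, 6, 7, 9} → MAX(amount * qty)=2790
  pending: ids {3, 11, 12} → MAX(amount * qty)=2088
  shipped: ids {4, 8, 10, 13} → MAX(amount * qty)=2484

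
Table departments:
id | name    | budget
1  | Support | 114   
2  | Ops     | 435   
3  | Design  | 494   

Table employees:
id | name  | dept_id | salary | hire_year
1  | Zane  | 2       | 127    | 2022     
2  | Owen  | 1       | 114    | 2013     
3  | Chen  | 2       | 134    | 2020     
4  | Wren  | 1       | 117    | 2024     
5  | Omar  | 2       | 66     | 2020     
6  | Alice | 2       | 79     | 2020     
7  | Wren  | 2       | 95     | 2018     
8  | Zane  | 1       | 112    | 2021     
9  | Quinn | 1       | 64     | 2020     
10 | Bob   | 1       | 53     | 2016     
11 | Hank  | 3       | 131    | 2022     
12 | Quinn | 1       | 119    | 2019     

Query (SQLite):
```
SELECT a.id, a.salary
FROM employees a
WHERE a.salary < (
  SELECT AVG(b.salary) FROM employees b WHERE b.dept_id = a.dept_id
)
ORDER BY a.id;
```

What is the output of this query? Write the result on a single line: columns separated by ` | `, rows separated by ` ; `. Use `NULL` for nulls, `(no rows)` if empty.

5 | 66 ; 6 | 79 ; 7 | 95 ; 9 | 64 ; 10 | 53

For each employees row a, compute AVG(salary) over rows sharing a.dept_id.
Keep row a if a.salary < that per-group AVG.
  dept_id=1: AVG(salary) = 96.5
  dept_id=2: AVG(salary) = 100.2
  dept_id=3: AVG(salary) = 131.0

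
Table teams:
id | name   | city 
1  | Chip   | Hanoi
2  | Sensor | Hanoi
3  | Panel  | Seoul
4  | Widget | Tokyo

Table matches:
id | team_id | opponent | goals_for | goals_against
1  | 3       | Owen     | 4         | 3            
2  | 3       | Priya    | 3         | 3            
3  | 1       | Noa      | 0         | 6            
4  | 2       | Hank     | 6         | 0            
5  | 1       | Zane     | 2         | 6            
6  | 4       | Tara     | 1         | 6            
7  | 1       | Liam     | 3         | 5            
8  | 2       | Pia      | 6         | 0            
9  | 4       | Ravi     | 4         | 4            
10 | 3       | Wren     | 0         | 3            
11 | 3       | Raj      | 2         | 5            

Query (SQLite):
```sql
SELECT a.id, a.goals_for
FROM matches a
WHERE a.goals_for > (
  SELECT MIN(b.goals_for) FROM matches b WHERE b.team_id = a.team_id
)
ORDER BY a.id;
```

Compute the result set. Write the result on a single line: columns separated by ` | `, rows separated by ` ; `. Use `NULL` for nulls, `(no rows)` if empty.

1 | 4 ; 2 | 3 ; 5 | 2 ; 7 | 3 ; 9 | 4 ; 11 | 2

For each matches row a, compute MIN(goals_for) over rows sharing a.team_id.
Keep row a if a.goals_for > that per-group MIN.
  team_id=1: MIN(goals_for) = 0
  team_id=2: MIN(goals_for) = 6
  team_id=3: MIN(goals_for) = 0
  team_id=4: MIN(goals_for) = 1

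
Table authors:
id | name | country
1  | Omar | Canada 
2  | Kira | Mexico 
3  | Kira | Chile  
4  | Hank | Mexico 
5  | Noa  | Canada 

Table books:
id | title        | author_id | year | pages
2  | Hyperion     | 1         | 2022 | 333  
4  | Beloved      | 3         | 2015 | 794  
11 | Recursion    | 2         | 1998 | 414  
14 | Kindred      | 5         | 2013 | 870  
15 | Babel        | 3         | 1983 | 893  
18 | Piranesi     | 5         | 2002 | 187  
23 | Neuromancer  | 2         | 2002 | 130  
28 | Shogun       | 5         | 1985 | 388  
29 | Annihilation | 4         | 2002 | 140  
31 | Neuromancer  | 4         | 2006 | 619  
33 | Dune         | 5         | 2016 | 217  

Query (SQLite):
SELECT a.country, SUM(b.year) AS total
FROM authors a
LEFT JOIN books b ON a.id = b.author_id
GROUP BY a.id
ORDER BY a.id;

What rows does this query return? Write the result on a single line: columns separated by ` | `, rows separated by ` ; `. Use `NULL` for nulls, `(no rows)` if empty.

Canada | 2022 ; Mexico | 4000 ; Chile | 3998 ; Mexico | 4008 ; Canada | 8016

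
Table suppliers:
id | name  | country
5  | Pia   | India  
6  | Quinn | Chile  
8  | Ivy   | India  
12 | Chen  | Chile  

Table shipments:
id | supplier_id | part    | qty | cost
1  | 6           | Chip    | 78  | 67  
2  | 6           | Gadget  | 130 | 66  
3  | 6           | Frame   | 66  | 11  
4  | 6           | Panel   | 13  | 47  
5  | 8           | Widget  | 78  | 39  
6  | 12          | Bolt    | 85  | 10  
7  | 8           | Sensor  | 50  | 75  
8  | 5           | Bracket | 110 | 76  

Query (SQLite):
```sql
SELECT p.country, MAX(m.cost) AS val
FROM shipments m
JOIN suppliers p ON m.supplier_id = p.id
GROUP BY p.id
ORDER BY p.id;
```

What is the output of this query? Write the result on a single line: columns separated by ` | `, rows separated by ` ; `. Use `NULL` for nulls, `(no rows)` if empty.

Join each shipments row to its suppliers via supplier_id.
Group joined rows by suppliers.id; compute MAX(m.cost) per group.
  5: ids {8} → MAX(m.cost)=76
  6: ids {1, 2, 3, 4} → MAX(m.cost)=67
  8: ids {5, 7} → MAX(m.cost)=75
  12: ids {6} → MAX(m.cost)=10

India | 76 ; Chile | 67 ; India | 75 ; Chile | 10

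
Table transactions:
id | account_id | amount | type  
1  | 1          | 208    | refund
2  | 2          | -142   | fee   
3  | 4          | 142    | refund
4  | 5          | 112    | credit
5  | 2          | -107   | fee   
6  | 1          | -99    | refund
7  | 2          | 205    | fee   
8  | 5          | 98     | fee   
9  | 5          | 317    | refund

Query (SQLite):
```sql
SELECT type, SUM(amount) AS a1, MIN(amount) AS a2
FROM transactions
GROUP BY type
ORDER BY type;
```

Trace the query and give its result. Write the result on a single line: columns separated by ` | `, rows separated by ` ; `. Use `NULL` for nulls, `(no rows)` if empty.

credit | 112 | 112 ; fee | 54 | -142 ; refund | 568 | -99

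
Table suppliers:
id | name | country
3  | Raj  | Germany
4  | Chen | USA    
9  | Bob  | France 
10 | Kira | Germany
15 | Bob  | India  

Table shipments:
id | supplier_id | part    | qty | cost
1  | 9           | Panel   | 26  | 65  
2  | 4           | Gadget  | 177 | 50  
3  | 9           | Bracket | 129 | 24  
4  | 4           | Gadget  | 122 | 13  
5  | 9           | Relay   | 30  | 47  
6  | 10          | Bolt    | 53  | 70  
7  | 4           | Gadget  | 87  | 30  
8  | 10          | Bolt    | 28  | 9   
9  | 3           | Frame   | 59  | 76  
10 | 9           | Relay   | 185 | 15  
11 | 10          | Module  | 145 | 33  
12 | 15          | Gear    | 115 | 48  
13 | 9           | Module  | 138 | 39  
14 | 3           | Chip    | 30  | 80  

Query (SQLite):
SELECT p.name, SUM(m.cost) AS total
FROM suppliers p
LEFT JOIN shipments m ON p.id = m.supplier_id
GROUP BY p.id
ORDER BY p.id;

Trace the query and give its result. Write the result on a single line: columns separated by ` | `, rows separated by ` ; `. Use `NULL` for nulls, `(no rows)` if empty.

Raj | 156 ; Chen | 93 ; Bob | 190 ; Kira | 112 ; Bob | 48

LEFT JOIN keeps every suppliers row; unmatched ones get NULL for shipments columns.
Group by suppliers.id and compute SUM(m.cost). SUM over an all-NULL group is NULL.
  3: ids {9, 14} → SUM(m.cost)=156
  4: ids {2, 4, 7} → SUM(m.cost)=93
  9: ids {1, 3, 5, 10, 13} → SUM(m.cost)=190
  10: ids {6, 8, 11} → SUM(m.cost)=112
  15: ids {12} → SUM(m.cost)=48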